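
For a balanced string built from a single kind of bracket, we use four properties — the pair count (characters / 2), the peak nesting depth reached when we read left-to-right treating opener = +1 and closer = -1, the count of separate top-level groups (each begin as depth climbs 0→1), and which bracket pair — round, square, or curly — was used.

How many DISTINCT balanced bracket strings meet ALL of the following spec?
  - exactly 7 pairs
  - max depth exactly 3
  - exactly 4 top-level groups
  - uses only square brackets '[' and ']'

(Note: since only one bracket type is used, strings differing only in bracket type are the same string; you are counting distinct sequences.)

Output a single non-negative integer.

Spec: pairs=7 depth=3 groups=4
Count(depth <= 3) = 44
Count(depth <= 2) = 20
Count(depth == 3) = 44 - 20 = 24

Answer: 24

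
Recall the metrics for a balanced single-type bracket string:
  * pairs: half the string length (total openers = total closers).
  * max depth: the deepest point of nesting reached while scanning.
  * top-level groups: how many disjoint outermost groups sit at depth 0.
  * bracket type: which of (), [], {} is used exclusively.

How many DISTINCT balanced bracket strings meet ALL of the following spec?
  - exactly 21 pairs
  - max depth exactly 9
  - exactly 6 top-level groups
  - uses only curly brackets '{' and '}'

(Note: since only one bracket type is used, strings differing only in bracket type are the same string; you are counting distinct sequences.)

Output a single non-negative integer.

Answer: 16659456

Derivation:
Spec: pairs=21 depth=9 groups=6
Count(depth <= 9) = 921826224
Count(depth <= 8) = 905166768
Count(depth == 9) = 921826224 - 905166768 = 16659456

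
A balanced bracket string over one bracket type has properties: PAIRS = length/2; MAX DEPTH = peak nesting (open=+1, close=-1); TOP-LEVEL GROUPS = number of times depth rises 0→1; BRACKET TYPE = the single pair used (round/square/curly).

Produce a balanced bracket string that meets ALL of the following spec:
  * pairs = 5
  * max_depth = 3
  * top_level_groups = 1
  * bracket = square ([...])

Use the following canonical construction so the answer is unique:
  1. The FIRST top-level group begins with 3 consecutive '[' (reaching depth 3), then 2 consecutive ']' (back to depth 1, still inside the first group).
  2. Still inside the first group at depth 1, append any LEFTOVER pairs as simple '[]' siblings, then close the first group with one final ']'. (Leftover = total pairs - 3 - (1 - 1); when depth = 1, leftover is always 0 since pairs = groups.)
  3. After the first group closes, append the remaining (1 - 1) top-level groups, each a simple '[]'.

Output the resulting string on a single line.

Answer: [[[]][][]]

Derivation:
Spec: pairs=5 depth=3 groups=1
Leftover pairs = 5 - 3 - (1-1) = 2
First group: deep chain of depth 3 + 2 sibling pairs
Remaining 0 groups: simple '[]' each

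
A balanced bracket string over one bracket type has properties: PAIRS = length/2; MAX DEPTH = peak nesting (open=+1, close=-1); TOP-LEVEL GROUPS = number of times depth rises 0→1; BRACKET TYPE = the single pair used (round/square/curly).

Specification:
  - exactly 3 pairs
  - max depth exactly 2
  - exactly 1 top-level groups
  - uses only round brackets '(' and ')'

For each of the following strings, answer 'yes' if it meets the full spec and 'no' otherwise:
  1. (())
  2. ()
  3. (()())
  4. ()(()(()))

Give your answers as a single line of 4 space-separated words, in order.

Answer: no no yes no

Derivation:
String 1 '(())': depth seq [1 2 1 0]
  -> pairs=2 depth=2 groups=1 -> no
String 2 '()': depth seq [1 0]
  -> pairs=1 depth=1 groups=1 -> no
String 3 '(()())': depth seq [1 2 1 2 1 0]
  -> pairs=3 depth=2 groups=1 -> yes
String 4 '()(()(()))': depth seq [1 0 1 2 1 2 3 2 1 0]
  -> pairs=5 depth=3 groups=2 -> no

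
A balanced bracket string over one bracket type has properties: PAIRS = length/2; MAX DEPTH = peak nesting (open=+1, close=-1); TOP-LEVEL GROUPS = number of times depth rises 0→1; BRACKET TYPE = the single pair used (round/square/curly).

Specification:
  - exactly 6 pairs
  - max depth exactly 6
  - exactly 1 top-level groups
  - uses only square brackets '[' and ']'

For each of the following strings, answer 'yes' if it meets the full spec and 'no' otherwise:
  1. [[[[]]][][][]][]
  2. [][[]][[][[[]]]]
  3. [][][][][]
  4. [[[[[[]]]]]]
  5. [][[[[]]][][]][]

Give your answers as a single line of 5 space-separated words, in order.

String 1 '[[[[]]][][][]][]': depth seq [1 2 3 4 3 2 1 2 1 2 1 2 1 0 1 0]
  -> pairs=8 depth=4 groups=2 -> no
String 2 '[][[]][[][[[]]]]': depth seq [1 0 1 2 1 0 1 2 1 2 3 4 3 2 1 0]
  -> pairs=8 depth=4 groups=3 -> no
String 3 '[][][][][]': depth seq [1 0 1 0 1 0 1 0 1 0]
  -> pairs=5 depth=1 groups=5 -> no
String 4 '[[[[[[]]]]]]': depth seq [1 2 3 4 5 6 5 4 3 2 1 0]
  -> pairs=6 depth=6 groups=1 -> yes
String 5 '[][[[[]]][][]][]': depth seq [1 0 1 2 3 4 3 2 1 2 1 2 1 0 1 0]
  -> pairs=8 depth=4 groups=3 -> no

Answer: no no no yes no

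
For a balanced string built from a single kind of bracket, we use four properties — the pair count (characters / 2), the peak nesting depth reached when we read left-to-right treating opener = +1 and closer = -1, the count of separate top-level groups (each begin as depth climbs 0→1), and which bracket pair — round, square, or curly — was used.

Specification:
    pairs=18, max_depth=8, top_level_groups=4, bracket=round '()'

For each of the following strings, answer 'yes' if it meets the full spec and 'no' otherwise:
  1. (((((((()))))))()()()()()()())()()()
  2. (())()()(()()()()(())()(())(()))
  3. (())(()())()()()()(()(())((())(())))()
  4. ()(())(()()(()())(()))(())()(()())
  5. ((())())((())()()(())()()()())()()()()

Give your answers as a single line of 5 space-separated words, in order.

Answer: yes no no no no

Derivation:
String 1 '(((((((()))))))()()()()()()())()()()': depth seq [1 2 3 4 5 6 7 8 7 6 5 4 3 2 1 2 1 2 1 2 1 2 1 2 1 2 1 2 1 0 1 0 1 0 1 0]
  -> pairs=18 depth=8 groups=4 -> yes
String 2 '(())()()(()()()()(())()(())(()))': depth seq [1 2 1 0 1 0 1 0 1 2 1 2 1 2 1 2 1 2 3 2 1 2 1 2 3 2 1 2 3 2 1 0]
  -> pairs=16 depth=3 groups=4 -> no
String 3 '(())(()())()()()()(()(())((())(())))()': depth seq [1 2 1 0 1 2 1 2 1 0 1 0 1 0 1 0 1 0 1 2 1 2 3 2 1 2 3 4 3 2 3 4 3 2 1 0 1 0]
  -> pairs=19 depth=4 groups=8 -> no
String 4 '()(())(()()(()())(()))(())()(()())': depth seq [1 0 1 2 1 0 1 2 1 2 1 2 3 2 3 2 1 2 3 2 1 0 1 2 1 0 1 0 1 2 1 2 1 0]
  -> pairs=17 depth=3 groups=6 -> no
String 5 '((())())((())()()(())()()()())()()()()': depth seq [1 2 3 2 1 2 1 0 1 2 3 2 1 2 1 2 1 2 3 2 1 2 1 2 1 2 1 2 1 0 1 0 1 0 1 0 1 0]
  -> pairs=19 depth=3 groups=6 -> no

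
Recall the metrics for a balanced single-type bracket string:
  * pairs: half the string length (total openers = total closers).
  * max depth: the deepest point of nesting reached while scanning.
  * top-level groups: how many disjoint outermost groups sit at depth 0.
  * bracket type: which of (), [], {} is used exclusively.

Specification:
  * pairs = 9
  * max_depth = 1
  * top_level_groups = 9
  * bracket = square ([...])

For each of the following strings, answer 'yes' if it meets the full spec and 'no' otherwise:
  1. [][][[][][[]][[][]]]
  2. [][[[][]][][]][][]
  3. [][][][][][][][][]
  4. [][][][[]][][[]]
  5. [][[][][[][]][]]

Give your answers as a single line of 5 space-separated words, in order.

String 1 '[][][[][][[]][[][]]]': depth seq [1 0 1 0 1 2 1 2 1 2 3 2 1 2 3 2 3 2 1 0]
  -> pairs=10 depth=3 groups=3 -> no
String 2 '[][[[][]][][]][][]': depth seq [1 0 1 2 3 2 3 2 1 2 1 2 1 0 1 0 1 0]
  -> pairs=9 depth=3 groups=4 -> no
String 3 '[][][][][][][][][]': depth seq [1 0 1 0 1 0 1 0 1 0 1 0 1 0 1 0 1 0]
  -> pairs=9 depth=1 groups=9 -> yes
String 4 '[][][][[]][][[]]': depth seq [1 0 1 0 1 0 1 2 1 0 1 0 1 2 1 0]
  -> pairs=8 depth=2 groups=6 -> no
String 5 '[][[][][[][]][]]': depth seq [1 0 1 2 1 2 1 2 3 2 3 2 1 2 1 0]
  -> pairs=8 depth=3 groups=2 -> no

Answer: no no yes no no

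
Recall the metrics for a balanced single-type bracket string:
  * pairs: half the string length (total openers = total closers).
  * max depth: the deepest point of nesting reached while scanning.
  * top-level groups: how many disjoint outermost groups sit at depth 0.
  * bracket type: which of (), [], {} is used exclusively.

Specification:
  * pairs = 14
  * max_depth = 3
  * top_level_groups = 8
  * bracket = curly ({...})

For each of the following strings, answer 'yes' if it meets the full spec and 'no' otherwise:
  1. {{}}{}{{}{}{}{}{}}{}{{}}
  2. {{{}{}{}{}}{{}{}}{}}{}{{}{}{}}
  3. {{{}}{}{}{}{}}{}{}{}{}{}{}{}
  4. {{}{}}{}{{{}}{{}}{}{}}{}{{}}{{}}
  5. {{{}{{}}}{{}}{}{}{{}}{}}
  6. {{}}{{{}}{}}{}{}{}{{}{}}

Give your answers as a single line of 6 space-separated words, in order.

String 1 '{{}}{}{{}{}{}{}{}}{}{{}}': depth seq [1 2 1 0 1 0 1 2 1 2 1 2 1 2 1 2 1 0 1 0 1 2 1 0]
  -> pairs=12 depth=2 groups=5 -> no
String 2 '{{{}{}{}{}}{{}{}}{}}{}{{}{}{}}': depth seq [1 2 3 2 3 2 3 2 3 2 1 2 3 2 3 2 1 2 1 0 1 0 1 2 1 2 1 2 1 0]
  -> pairs=15 depth=3 groups=3 -> no
String 3 '{{{}}{}{}{}{}}{}{}{}{}{}{}{}': depth seq [1 2 3 2 1 2 1 2 1 2 1 2 1 0 1 0 1 0 1 0 1 0 1 0 1 0 1 0]
  -> pairs=14 depth=3 groups=8 -> yes
String 4 '{{}{}}{}{{{}}{{}}{}{}}{}{{}}{{}}': depth seq [1 2 1 2 1 0 1 0 1 2 3 2 1 2 3 2 1 2 1 2 1 0 1 0 1 2 1 0 1 2 1 0]
  -> pairs=16 depth=3 groups=6 -> no
String 5 '{{{}{{}}}{{}}{}{}{{}}{}}': depth seq [1 2 3 2 3 4 3 2 1 2 3 2 1 2 1 2 1 2 3 2 1 2 1 0]
  -> pairs=12 depth=4 groups=1 -> no
String 6 '{{}}{{{}}{}}{}{}{}{{}{}}': depth seq [1 2 1 0 1 2 3 2 1 2 1 0 1 0 1 0 1 0 1 2 1 2 1 0]
  -> pairs=12 depth=3 groups=6 -> no

Answer: no no yes no no no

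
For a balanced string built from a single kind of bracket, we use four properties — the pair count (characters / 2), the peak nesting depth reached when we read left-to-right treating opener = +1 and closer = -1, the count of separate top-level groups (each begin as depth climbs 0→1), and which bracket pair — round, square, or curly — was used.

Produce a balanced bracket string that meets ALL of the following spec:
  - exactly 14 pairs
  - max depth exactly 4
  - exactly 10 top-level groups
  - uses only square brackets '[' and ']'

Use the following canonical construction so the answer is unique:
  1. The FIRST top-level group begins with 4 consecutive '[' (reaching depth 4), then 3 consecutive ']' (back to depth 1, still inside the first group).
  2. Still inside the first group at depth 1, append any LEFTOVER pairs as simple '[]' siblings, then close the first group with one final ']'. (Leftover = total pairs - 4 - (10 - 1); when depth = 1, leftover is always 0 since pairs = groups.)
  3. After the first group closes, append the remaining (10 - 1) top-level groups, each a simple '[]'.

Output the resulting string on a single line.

Spec: pairs=14 depth=4 groups=10
Leftover pairs = 14 - 4 - (10-1) = 1
First group: deep chain of depth 4 + 1 sibling pairs
Remaining 9 groups: simple '[]' each

Answer: [[[[]]][]][][][][][][][][][]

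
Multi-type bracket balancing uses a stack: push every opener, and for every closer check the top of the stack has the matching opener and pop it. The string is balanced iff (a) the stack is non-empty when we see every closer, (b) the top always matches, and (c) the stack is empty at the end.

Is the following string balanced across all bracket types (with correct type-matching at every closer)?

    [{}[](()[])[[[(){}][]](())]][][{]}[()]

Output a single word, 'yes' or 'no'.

Answer: no

Derivation:
pos 0: push '['; stack = [
pos 1: push '{'; stack = [{
pos 2: '}' matches '{'; pop; stack = [
pos 3: push '['; stack = [[
pos 4: ']' matches '['; pop; stack = [
pos 5: push '('; stack = [(
pos 6: push '('; stack = [((
pos 7: ')' matches '('; pop; stack = [(
pos 8: push '['; stack = [([
pos 9: ']' matches '['; pop; stack = [(
pos 10: ')' matches '('; pop; stack = [
pos 11: push '['; stack = [[
pos 12: push '['; stack = [[[
pos 13: push '['; stack = [[[[
pos 14: push '('; stack = [[[[(
pos 15: ')' matches '('; pop; stack = [[[[
pos 16: push '{'; stack = [[[[{
pos 17: '}' matches '{'; pop; stack = [[[[
pos 18: ']' matches '['; pop; stack = [[[
pos 19: push '['; stack = [[[[
pos 20: ']' matches '['; pop; stack = [[[
pos 21: ']' matches '['; pop; stack = [[
pos 22: push '('; stack = [[(
pos 23: push '('; stack = [[((
pos 24: ')' matches '('; pop; stack = [[(
pos 25: ')' matches '('; pop; stack = [[
pos 26: ']' matches '['; pop; stack = [
pos 27: ']' matches '['; pop; stack = (empty)
pos 28: push '['; stack = [
pos 29: ']' matches '['; pop; stack = (empty)
pos 30: push '['; stack = [
pos 31: push '{'; stack = [{
pos 32: saw closer ']' but top of stack is '{' (expected '}') → INVALID
Verdict: type mismatch at position 32: ']' closes '{' → no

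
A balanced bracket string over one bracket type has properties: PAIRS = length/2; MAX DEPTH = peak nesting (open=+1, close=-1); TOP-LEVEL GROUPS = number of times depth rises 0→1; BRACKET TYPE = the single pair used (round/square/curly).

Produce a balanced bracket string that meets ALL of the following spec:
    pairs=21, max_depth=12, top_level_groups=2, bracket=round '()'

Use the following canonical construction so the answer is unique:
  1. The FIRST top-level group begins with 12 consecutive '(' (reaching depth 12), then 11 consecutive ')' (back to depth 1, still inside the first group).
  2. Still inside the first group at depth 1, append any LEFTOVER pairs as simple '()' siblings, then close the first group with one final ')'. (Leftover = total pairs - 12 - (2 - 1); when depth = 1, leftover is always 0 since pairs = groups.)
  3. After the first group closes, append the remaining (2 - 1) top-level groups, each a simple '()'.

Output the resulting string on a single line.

Answer: (((((((((((()))))))))))()()()()()()()())()

Derivation:
Spec: pairs=21 depth=12 groups=2
Leftover pairs = 21 - 12 - (2-1) = 8
First group: deep chain of depth 12 + 8 sibling pairs
Remaining 1 groups: simple '()' each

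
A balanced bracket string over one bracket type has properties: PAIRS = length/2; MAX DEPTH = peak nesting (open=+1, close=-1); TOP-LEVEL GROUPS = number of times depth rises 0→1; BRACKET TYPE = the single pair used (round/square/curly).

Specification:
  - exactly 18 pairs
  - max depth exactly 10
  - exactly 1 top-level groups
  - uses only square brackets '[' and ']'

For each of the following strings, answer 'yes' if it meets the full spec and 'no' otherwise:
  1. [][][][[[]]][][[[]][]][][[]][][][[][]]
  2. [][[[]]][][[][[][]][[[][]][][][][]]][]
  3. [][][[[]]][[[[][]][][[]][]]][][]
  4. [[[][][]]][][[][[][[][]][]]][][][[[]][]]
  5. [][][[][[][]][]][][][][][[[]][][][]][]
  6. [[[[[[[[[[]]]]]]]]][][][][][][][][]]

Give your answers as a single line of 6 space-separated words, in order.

String 1 '[][][][[[]]][][[[]][]][][[]][][][[][]]': depth seq [1 0 1 0 1 0 1 2 3 2 1 0 1 0 1 2 3 2 1 2 1 0 1 0 1 2 1 0 1 0 1 0 1 2 1 2 1 0]
  -> pairs=19 depth=3 groups=11 -> no
String 2 '[][[[]]][][[][[][]][[[][]][][][][]]][]': depth seq [1 0 1 2 3 2 1 0 1 0 1 2 1 2 3 2 3 2 1 2 3 4 3 4 3 2 3 2 3 2 3 2 3 2 1 0 1 0]
  -> pairs=19 depth=4 groups=5 -> no
String 3 '[][][[[]]][[[[][]][][[]][]]][][]': depth seq [1 0 1 0 1 2 3 2 1 0 1 2 3 4 3 4 3 2 3 2 3 4 3 2 3 2 1 0 1 0 1 0]
  -> pairs=16 depth=4 groups=6 -> no
String 4 '[[[][][]]][][[][[][[][]][]]][][][[[]][]]': depth seq [1 2 3 2 3 2 3 2 1 0 1 0 1 2 1 2 3 2 3 4 3 4 3 2 3 2 1 0 1 0 1 0 1 2 3 2 1 2 1 0]
  -> pairs=20 depth=4 groups=6 -> no
String 5 '[][][[][[][]][]][][][][][[[]][][][]][]': depth seq [1 0 1 0 1 2 1 2 3 2 3 2 1 2 1 0 1 0 1 0 1 0 1 0 1 2 3 2 1 2 1 2 1 2 1 0 1 0]
  -> pairs=19 depth=3 groups=9 -> no
String 6 '[[[[[[[[[[]]]]]]]]][][][][][][][][]]': depth seq [1 2 3 4 5 6 7 8 9 10 9 8 7 6 5 4 3 2 1 2 1 2 1 2 1 2 1 2 1 2 1 2 1 2 1 0]
  -> pairs=18 depth=10 groups=1 -> yes

Answer: no no no no no yes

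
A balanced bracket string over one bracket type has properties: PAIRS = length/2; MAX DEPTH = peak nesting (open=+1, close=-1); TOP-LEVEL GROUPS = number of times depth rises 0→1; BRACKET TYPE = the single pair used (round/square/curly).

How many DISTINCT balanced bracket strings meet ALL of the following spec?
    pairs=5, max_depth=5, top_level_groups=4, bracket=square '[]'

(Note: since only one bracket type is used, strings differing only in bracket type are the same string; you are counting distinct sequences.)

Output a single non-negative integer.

Answer: 0

Derivation:
Spec: pairs=5 depth=5 groups=4
Count(depth <= 5) = 4
Count(depth <= 4) = 4
Count(depth == 5) = 4 - 4 = 0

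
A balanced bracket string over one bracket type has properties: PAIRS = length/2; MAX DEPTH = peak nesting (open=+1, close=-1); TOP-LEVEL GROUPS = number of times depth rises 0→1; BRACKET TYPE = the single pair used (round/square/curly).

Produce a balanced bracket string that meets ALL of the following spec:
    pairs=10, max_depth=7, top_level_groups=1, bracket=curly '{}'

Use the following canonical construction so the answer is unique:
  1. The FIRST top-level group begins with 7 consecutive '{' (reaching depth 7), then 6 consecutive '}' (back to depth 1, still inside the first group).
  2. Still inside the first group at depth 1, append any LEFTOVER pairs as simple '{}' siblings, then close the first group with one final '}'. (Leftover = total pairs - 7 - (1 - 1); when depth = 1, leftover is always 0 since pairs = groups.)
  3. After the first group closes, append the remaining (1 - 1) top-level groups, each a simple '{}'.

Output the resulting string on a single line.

Spec: pairs=10 depth=7 groups=1
Leftover pairs = 10 - 7 - (1-1) = 3
First group: deep chain of depth 7 + 3 sibling pairs
Remaining 0 groups: simple '{}' each

Answer: {{{{{{{}}}}}}{}{}{}}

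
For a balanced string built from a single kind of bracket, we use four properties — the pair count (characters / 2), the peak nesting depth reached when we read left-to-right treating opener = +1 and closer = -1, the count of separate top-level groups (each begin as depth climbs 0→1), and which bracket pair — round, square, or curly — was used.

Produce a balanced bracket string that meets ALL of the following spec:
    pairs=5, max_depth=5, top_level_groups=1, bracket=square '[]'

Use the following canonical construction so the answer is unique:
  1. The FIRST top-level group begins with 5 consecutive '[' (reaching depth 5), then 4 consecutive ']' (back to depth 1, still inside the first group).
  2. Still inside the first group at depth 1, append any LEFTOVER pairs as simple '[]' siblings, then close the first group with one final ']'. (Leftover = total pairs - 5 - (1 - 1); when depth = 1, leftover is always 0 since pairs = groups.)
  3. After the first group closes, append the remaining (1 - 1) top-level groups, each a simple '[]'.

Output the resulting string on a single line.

Spec: pairs=5 depth=5 groups=1
Leftover pairs = 5 - 5 - (1-1) = 0
First group: deep chain of depth 5 + 0 sibling pairs
Remaining 0 groups: simple '[]' each

Answer: [[[[[]]]]]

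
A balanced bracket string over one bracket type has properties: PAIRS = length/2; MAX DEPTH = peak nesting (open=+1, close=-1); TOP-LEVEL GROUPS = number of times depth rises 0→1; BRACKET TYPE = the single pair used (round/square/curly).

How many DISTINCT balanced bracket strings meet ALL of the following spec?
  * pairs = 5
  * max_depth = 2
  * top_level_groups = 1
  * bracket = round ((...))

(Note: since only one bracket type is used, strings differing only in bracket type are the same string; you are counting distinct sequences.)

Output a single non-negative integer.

Answer: 1

Derivation:
Spec: pairs=5 depth=2 groups=1
Count(depth <= 2) = 1
Count(depth <= 1) = 0
Count(depth == 2) = 1 - 0 = 1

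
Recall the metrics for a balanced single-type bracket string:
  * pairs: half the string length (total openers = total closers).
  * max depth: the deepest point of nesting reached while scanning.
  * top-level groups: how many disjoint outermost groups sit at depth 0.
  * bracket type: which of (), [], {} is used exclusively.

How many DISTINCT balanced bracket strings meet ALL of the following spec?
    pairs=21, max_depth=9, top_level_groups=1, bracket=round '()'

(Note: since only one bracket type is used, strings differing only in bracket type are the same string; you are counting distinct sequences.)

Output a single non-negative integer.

Answer: 921000186

Derivation:
Spec: pairs=21 depth=9 groups=1
Count(depth <= 9) = 5674201118
Count(depth <= 8) = 4753200932
Count(depth == 9) = 5674201118 - 4753200932 = 921000186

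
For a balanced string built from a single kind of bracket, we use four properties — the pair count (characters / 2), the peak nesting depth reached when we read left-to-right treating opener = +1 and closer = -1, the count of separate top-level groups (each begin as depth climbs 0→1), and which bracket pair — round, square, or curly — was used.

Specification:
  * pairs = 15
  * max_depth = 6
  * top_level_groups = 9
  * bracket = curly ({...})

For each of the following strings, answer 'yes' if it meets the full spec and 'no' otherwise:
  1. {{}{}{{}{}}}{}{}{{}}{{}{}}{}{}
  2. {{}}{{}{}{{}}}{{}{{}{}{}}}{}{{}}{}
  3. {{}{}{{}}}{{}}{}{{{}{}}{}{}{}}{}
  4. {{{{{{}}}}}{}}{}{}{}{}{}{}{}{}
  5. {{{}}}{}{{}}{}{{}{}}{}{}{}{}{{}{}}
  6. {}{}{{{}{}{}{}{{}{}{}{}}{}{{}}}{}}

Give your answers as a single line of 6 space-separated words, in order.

String 1 '{{}{}{{}{}}}{}{}{{}}{{}{}}{}{}': depth seq [1 2 1 2 1 2 3 2 3 2 1 0 1 0 1 0 1 2 1 0 1 2 1 2 1 0 1 0 1 0]
  -> pairs=15 depth=3 groups=7 -> no
String 2 '{{}}{{}{}{{}}}{{}{{}{}{}}}{}{{}}{}': depth seq [1 2 1 0 1 2 1 2 1 2 3 2 1 0 1 2 1 2 3 2 3 2 3 2 1 0 1 0 1 2 1 0 1 0]
  -> pairs=17 depth=3 groups=6 -> no
String 3 '{{}{}{{}}}{{}}{}{{{}{}}{}{}{}}{}': depth seq [1 2 1 2 1 2 3 2 1 0 1 2 1 0 1 0 1 2 3 2 3 2 1 2 1 2 1 2 1 0 1 0]
  -> pairs=16 depth=3 groups=5 -> no
String 4 '{{{{{{}}}}}{}}{}{}{}{}{}{}{}{}': depth seq [1 2 3 4 5 6 5 4 3 2 1 2 1 0 1 0 1 0 1 0 1 0 1 0 1 0 1 0 1 0]
  -> pairs=15 depth=6 groups=9 -> yes
String 5 '{{{}}}{}{{}}{}{{}{}}{}{}{}{}{{}{}}': depth seq [1 2 3 2 1 0 1 0 1 2 1 0 1 0 1 2 1 2 1 0 1 0 1 0 1 0 1 0 1 2 1 2 1 0]
  -> pairs=17 depth=3 groups=10 -> no
String 6 '{}{}{{{}{}{}{}{{}{}{}{}}{}{{}}}{}}': depth seq [1 0 1 0 1 2 3 2 3 2 3 2 3 2 3 4 3 4 3 4 3 4 3 2 3 2 3 4 3 2 1 2 1 0]
  -> pairs=17 depth=4 groups=3 -> no

Answer: no no no yes no no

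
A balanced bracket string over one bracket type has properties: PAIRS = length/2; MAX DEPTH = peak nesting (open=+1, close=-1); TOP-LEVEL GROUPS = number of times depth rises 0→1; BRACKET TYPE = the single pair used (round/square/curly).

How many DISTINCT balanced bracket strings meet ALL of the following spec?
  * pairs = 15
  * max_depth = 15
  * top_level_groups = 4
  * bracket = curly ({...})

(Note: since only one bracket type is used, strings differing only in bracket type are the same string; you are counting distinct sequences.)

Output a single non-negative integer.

Answer: 0

Derivation:
Spec: pairs=15 depth=15 groups=4
Count(depth <= 15) = 1188640
Count(depth <= 14) = 1188640
Count(depth == 15) = 1188640 - 1188640 = 0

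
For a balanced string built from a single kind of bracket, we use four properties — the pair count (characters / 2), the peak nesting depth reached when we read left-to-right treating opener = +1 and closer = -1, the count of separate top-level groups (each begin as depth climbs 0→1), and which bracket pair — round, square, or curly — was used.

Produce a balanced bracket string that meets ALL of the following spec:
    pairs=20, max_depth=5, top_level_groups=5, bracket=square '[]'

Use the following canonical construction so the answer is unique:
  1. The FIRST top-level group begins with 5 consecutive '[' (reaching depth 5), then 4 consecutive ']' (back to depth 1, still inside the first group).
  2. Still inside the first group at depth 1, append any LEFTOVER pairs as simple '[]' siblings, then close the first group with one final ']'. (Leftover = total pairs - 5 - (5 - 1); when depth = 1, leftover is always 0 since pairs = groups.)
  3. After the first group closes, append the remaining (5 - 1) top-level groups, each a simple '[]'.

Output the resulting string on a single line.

Answer: [[[[[]]]][][][][][][][][][][][]][][][][]

Derivation:
Spec: pairs=20 depth=5 groups=5
Leftover pairs = 20 - 5 - (5-1) = 11
First group: deep chain of depth 5 + 11 sibling pairs
Remaining 4 groups: simple '[]' each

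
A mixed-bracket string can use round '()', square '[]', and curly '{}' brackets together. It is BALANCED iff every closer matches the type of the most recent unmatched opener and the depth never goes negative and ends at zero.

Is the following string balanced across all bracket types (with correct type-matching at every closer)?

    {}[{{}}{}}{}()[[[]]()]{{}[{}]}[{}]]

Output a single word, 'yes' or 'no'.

Answer: no

Derivation:
pos 0: push '{'; stack = {
pos 1: '}' matches '{'; pop; stack = (empty)
pos 2: push '['; stack = [
pos 3: push '{'; stack = [{
pos 4: push '{'; stack = [{{
pos 5: '}' matches '{'; pop; stack = [{
pos 6: '}' matches '{'; pop; stack = [
pos 7: push '{'; stack = [{
pos 8: '}' matches '{'; pop; stack = [
pos 9: saw closer '}' but top of stack is '[' (expected ']') → INVALID
Verdict: type mismatch at position 9: '}' closes '[' → no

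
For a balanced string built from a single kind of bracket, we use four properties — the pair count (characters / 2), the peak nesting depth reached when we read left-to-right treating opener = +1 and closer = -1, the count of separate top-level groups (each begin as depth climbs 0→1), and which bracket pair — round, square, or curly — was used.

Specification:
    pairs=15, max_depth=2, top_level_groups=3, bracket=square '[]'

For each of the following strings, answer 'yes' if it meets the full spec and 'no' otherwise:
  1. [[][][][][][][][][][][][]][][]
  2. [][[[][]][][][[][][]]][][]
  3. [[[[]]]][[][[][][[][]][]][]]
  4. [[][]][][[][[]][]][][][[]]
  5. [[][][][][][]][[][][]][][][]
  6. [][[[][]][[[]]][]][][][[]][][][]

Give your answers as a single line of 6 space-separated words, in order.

Answer: yes no no no no no

Derivation:
String 1 '[[][][][][][][][][][][][]][][]': depth seq [1 2 1 2 1 2 1 2 1 2 1 2 1 2 1 2 1 2 1 2 1 2 1 2 1 0 1 0 1 0]
  -> pairs=15 depth=2 groups=3 -> yes
String 2 '[][[[][]][][][[][][]]][][]': depth seq [1 0 1 2 3 2 3 2 1 2 1 2 1 2 3 2 3 2 3 2 1 0 1 0 1 0]
  -> pairs=13 depth=3 groups=4 -> no
String 3 '[[[[]]]][[][[][][[][]][]][]]': depth seq [1 2 3 4 3 2 1 0 1 2 1 2 3 2 3 2 3 4 3 4 3 2 3 2 1 2 1 0]
  -> pairs=14 depth=4 groups=2 -> no
String 4 '[[][]][][[][[]][]][][][[]]': depth seq [1 2 1 2 1 0 1 0 1 2 1 2 3 2 1 2 1 0 1 0 1 0 1 2 1 0]
  -> pairs=13 depth=3 groups=6 -> no
String 5 '[[][][][][][]][[][][]][][][]': depth seq [1 2 1 2 1 2 1 2 1 2 1 2 1 0 1 2 1 2 1 2 1 0 1 0 1 0 1 0]
  -> pairs=14 depth=2 groups=5 -> no
String 6 '[][[[][]][[[]]][]][][][[]][][][]': depth seq [1 0 1 2 3 2 3 2 1 2 3 4 3 2 1 2 1 0 1 0 1 0 1 2 1 0 1 0 1 0 1 0]
  -> pairs=16 depth=4 groups=8 -> no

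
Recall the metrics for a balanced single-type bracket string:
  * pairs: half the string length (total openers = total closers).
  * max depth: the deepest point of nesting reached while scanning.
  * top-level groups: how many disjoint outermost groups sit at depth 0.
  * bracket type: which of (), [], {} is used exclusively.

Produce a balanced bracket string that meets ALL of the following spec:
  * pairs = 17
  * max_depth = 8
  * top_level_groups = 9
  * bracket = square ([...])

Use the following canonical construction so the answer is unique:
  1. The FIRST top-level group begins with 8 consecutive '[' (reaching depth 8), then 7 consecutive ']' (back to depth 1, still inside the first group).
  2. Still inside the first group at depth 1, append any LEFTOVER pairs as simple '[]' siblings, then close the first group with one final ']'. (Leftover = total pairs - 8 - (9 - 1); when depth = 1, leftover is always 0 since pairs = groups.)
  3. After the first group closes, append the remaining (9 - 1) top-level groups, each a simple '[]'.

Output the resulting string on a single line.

Spec: pairs=17 depth=8 groups=9
Leftover pairs = 17 - 8 - (9-1) = 1
First group: deep chain of depth 8 + 1 sibling pairs
Remaining 8 groups: simple '[]' each

Answer: [[[[[[[[]]]]]]][]][][][][][][][][]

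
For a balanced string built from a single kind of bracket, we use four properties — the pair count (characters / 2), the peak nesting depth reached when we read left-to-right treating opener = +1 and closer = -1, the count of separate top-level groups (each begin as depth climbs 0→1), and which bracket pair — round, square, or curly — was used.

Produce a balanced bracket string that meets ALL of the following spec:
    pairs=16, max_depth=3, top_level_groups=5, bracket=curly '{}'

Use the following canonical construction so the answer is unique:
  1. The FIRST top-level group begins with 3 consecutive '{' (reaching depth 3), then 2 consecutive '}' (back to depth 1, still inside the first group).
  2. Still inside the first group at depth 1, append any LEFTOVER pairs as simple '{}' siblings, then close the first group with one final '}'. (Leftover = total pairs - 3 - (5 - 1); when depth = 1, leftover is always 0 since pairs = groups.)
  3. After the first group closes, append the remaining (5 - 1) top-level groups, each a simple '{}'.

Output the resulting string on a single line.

Answer: {{{}}{}{}{}{}{}{}{}{}{}}{}{}{}{}

Derivation:
Spec: pairs=16 depth=3 groups=5
Leftover pairs = 16 - 3 - (5-1) = 9
First group: deep chain of depth 3 + 9 sibling pairs
Remaining 4 groups: simple '{}' each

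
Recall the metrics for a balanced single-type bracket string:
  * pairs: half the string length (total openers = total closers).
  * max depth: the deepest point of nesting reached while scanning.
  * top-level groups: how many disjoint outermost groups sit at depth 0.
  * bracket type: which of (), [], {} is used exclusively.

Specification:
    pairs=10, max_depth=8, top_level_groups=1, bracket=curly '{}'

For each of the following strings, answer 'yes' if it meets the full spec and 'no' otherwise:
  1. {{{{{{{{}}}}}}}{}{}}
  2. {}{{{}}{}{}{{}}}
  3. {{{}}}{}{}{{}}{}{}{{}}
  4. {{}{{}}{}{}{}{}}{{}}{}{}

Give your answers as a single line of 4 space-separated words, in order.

Answer: yes no no no

Derivation:
String 1 '{{{{{{{{}}}}}}}{}{}}': depth seq [1 2 3 4 5 6 7 8 7 6 5 4 3 2 1 2 1 2 1 0]
  -> pairs=10 depth=8 groups=1 -> yes
String 2 '{}{{{}}{}{}{{}}}': depth seq [1 0 1 2 3 2 1 2 1 2 1 2 3 2 1 0]
  -> pairs=8 depth=3 groups=2 -> no
String 3 '{{{}}}{}{}{{}}{}{}{{}}': depth seq [1 2 3 2 1 0 1 0 1 0 1 2 1 0 1 0 1 0 1 2 1 0]
  -> pairs=11 depth=3 groups=7 -> no
String 4 '{{}{{}}{}{}{}{}}{{}}{}{}': depth seq [1 2 1 2 3 2 1 2 1 2 1 2 1 2 1 0 1 2 1 0 1 0 1 0]
  -> pairs=12 depth=3 groups=4 -> no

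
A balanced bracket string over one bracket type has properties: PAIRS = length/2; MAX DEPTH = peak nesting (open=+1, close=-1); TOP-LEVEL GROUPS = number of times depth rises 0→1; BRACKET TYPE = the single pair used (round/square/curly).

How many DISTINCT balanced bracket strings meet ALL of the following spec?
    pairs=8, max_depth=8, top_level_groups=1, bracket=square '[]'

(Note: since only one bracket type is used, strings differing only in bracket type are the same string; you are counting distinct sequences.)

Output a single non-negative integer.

Answer: 1

Derivation:
Spec: pairs=8 depth=8 groups=1
Count(depth <= 8) = 429
Count(depth <= 7) = 428
Count(depth == 8) = 429 - 428 = 1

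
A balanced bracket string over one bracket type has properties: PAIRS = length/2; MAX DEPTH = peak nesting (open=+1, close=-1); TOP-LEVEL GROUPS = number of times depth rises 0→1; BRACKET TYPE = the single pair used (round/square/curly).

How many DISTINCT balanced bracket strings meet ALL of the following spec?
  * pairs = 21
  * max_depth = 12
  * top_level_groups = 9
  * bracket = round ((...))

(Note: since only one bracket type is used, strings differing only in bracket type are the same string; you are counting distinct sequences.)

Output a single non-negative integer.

Answer: 261

Derivation:
Spec: pairs=21 depth=12 groups=9
Count(depth <= 12) = 96768351
Count(depth <= 11) = 96768090
Count(depth == 12) = 96768351 - 96768090 = 261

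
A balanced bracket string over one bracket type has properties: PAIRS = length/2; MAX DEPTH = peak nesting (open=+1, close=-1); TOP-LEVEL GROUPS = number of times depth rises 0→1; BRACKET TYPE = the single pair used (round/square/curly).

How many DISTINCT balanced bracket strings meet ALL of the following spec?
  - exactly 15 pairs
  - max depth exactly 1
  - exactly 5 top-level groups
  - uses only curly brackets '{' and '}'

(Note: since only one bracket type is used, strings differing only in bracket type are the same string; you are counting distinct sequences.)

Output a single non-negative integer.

Spec: pairs=15 depth=1 groups=5
Count(depth <= 1) = 0
Count(depth <= 0) = 0
Count(depth == 1) = 0 - 0 = 0

Answer: 0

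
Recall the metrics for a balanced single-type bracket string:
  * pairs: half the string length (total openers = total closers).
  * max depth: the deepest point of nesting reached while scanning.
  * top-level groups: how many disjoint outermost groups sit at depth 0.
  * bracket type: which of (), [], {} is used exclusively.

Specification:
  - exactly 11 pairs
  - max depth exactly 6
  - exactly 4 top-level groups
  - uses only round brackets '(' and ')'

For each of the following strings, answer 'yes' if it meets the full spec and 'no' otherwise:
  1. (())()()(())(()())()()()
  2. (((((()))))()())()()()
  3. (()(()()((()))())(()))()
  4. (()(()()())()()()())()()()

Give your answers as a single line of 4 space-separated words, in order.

String 1 '(())()()(())(()())()()()': depth seq [1 2 1 0 1 0 1 0 1 2 1 0 1 2 1 2 1 0 1 0 1 0 1 0]
  -> pairs=12 depth=2 groups=8 -> no
String 2 '(((((()))))()())()()()': depth seq [1 2 3 4 5 6 5 4 3 2 1 2 1 2 1 0 1 0 1 0 1 0]
  -> pairs=11 depth=6 groups=4 -> yes
String 3 '(()(()()((()))())(()))()': depth seq [1 2 1 2 3 2 3 2 3 4 5 4 3 2 3 2 1 2 3 2 1 0 1 0]
  -> pairs=12 depth=5 groups=2 -> no
String 4 '(()(()()())()()()())()()()': depth seq [1 2 1 2 3 2 3 2 3 2 1 2 1 2 1 2 1 2 1 0 1 0 1 0 1 0]
  -> pairs=13 depth=3 groups=4 -> no

Answer: no yes no no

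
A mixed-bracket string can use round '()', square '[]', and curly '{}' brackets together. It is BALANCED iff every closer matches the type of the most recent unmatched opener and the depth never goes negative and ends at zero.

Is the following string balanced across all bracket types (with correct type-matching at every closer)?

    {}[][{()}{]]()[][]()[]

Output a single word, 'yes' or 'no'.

pos 0: push '{'; stack = {
pos 1: '}' matches '{'; pop; stack = (empty)
pos 2: push '['; stack = [
pos 3: ']' matches '['; pop; stack = (empty)
pos 4: push '['; stack = [
pos 5: push '{'; stack = [{
pos 6: push '('; stack = [{(
pos 7: ')' matches '('; pop; stack = [{
pos 8: '}' matches '{'; pop; stack = [
pos 9: push '{'; stack = [{
pos 10: saw closer ']' but top of stack is '{' (expected '}') → INVALID
Verdict: type mismatch at position 10: ']' closes '{' → no

Answer: no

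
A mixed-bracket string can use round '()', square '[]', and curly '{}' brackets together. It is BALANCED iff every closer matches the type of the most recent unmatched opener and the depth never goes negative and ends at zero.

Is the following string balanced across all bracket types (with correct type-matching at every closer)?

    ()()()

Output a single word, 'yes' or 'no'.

Answer: yes

Derivation:
pos 0: push '('; stack = (
pos 1: ')' matches '('; pop; stack = (empty)
pos 2: push '('; stack = (
pos 3: ')' matches '('; pop; stack = (empty)
pos 4: push '('; stack = (
pos 5: ')' matches '('; pop; stack = (empty)
end: stack empty → VALID
Verdict: properly nested → yes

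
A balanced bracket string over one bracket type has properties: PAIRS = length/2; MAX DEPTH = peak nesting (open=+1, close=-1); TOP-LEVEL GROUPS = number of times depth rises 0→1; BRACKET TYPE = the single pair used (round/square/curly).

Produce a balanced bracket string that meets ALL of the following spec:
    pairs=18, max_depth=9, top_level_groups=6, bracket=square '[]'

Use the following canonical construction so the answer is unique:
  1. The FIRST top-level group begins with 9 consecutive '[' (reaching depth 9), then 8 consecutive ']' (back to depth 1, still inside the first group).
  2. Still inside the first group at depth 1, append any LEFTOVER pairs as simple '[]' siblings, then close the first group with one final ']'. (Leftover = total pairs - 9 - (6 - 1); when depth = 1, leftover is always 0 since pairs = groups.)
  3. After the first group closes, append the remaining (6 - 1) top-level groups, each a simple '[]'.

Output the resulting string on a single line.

Spec: pairs=18 depth=9 groups=6
Leftover pairs = 18 - 9 - (6-1) = 4
First group: deep chain of depth 9 + 4 sibling pairs
Remaining 5 groups: simple '[]' each

Answer: [[[[[[[[[]]]]]]]][][][][]][][][][][]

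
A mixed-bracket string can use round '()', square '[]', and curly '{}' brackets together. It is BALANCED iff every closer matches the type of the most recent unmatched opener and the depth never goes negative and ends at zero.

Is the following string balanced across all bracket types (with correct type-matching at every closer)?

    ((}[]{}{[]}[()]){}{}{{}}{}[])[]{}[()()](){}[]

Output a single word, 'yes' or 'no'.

pos 0: push '('; stack = (
pos 1: push '('; stack = ((
pos 2: saw closer '}' but top of stack is '(' (expected ')') → INVALID
Verdict: type mismatch at position 2: '}' closes '(' → no

Answer: no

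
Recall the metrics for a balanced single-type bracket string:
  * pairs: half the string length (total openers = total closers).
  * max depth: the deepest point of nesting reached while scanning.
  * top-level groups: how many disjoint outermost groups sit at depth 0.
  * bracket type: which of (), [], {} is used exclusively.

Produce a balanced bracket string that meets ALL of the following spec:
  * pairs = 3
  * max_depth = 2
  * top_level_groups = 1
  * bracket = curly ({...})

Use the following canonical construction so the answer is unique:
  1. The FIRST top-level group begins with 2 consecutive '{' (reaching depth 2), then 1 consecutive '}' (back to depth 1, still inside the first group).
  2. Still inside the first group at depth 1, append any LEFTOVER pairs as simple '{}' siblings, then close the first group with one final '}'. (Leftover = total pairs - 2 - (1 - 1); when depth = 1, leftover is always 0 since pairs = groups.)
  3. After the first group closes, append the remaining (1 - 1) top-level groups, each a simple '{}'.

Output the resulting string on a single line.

Spec: pairs=3 depth=2 groups=1
Leftover pairs = 3 - 2 - (1-1) = 1
First group: deep chain of depth 2 + 1 sibling pairs
Remaining 0 groups: simple '{}' each

Answer: {{}{}}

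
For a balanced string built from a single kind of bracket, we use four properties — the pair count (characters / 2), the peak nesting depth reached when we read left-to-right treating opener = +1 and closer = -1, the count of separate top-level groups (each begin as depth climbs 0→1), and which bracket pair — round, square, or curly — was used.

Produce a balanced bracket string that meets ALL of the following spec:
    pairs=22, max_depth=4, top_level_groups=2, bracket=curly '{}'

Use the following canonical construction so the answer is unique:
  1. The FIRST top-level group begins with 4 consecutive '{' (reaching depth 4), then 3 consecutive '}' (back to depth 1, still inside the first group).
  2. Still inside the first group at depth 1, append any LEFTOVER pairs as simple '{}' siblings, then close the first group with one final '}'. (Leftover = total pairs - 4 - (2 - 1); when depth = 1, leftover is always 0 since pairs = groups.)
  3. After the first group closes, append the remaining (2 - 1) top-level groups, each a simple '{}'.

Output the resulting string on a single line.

Spec: pairs=22 depth=4 groups=2
Leftover pairs = 22 - 4 - (2-1) = 17
First group: deep chain of depth 4 + 17 sibling pairs
Remaining 1 groups: simple '{}' each

Answer: {{{{}}}{}{}{}{}{}{}{}{}{}{}{}{}{}{}{}{}{}}{}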